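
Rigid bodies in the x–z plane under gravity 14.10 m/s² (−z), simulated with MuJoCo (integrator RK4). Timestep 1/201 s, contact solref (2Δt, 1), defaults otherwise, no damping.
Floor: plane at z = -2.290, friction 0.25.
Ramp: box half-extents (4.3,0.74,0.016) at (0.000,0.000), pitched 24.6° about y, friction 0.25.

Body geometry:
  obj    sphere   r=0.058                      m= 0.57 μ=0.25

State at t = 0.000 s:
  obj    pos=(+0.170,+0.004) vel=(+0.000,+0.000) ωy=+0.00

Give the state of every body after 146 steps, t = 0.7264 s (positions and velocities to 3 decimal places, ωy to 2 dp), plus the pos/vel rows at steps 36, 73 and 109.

State at t = 0.7264 s:
  obj    pos=(+1.176,-0.457) vel=(+2.769,-1.268) ωy=+52.49

Key-timestep trajectory:
   step    t(s)  obj.x    obj.z    obj.vx   obj.vz 
     36  0.1791   +0.231  -0.024  +0.683  -0.313
     73  0.3632   +0.421  -0.112  +1.385  -0.634
    109  0.5423   +0.731  -0.253  +2.067  -0.946


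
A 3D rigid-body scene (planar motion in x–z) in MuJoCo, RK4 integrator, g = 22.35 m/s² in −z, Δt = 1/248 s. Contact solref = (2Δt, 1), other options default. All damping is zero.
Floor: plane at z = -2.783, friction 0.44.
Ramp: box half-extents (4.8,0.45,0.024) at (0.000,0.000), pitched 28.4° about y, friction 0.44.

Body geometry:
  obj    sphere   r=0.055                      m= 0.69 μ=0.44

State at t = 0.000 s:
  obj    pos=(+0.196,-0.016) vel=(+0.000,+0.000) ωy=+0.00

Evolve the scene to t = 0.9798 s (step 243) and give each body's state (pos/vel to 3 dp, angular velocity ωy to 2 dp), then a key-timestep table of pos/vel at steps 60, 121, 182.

State at t = 0.9798 s:
  obj    pos=(+3.402,-1.750) vel=(+6.544,-3.538) ωy=+135.26

Key-timestep trajectory:
   step    t(s)  obj.x    obj.z    obj.vx   obj.vz 
     60  0.2419   +0.392  -0.122  +1.616  -0.874
    121  0.4879   +0.991  -0.446  +3.259  -1.762
    182  0.7339   +1.995  -0.989  +4.902  -2.650


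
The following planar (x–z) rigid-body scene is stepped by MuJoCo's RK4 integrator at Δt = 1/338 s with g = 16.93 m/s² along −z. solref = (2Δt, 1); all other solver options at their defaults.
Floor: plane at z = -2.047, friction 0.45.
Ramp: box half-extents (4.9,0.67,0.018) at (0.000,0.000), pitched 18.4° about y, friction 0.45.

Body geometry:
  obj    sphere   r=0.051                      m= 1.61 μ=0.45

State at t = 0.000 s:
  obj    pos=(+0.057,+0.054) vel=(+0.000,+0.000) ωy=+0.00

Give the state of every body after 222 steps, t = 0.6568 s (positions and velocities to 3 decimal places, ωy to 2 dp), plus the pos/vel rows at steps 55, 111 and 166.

State at t = 0.6568 s:
  obj    pos=(+0.838,-0.206) vel=(+2.379,-0.791) ωy=+49.15

Key-timestep trajectory:
   step    t(s)  obj.x    obj.z    obj.vx   obj.vz 
     55  0.1627   +0.105  +0.038  +0.589  -0.196
    111  0.3284   +0.252  -0.011  +1.190  -0.396
    166  0.4911   +0.494  -0.092  +1.779  -0.592


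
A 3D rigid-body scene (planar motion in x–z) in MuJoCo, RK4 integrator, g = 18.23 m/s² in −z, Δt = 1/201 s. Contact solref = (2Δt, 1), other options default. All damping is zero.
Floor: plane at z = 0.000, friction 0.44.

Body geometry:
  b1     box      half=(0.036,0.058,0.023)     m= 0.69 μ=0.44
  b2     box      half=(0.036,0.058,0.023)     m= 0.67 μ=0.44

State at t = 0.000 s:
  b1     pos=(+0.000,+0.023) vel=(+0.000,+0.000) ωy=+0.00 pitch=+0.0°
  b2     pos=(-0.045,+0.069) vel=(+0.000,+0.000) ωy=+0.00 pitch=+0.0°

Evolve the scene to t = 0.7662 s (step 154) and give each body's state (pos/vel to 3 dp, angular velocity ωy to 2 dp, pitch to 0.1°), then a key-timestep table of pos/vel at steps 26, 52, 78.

State at t = 0.7662 s:
  b1     pos=(+0.000,+0.023) vel=(+0.000,+0.000) ωy=+0.00 pitch=+0.0°
  b2     pos=(-0.081,+0.036) vel=(+0.000,+0.000) ωy=+0.00 pitch=-90.0°

Key-timestep trajectory:
   step    t(s)  b1.x    b1.z    b1.vx   b1.vz   b2.x    b2.z    b2.vx   b2.vz 
     26  0.1294   +0.000  +0.023  +0.000  +0.000   -0.070  +0.039  -0.483  -0.047
     52  0.2587   +0.000  +0.023  +0.000  +0.000   -0.096  +0.042  +0.031  -0.006
     78  0.3881   +0.000  +0.023  +0.000  +0.000   -0.078  +0.038  -0.055  -0.013


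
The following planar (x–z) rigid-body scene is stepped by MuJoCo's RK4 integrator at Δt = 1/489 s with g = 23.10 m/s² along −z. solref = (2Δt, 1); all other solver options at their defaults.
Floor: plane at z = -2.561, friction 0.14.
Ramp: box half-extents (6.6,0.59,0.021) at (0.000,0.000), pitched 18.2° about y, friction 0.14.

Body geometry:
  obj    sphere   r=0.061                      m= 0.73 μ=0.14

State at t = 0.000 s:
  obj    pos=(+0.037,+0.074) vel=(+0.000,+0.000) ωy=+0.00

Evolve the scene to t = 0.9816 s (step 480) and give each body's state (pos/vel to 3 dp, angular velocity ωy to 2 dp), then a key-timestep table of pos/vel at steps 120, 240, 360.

State at t = 0.9816 s:
  obj    pos=(+2.396,-0.701) vel=(+4.806,-1.580) ωy=+82.92

Key-timestep trajectory:
   step    t(s)  obj.x    obj.z    obj.vx   obj.vz 
    120  0.2454   +0.184  +0.026  +1.202  -0.395
    240  0.4908   +0.627  -0.120  +2.403  -0.790
    360  0.7362   +1.364  -0.362  +3.604  -1.185


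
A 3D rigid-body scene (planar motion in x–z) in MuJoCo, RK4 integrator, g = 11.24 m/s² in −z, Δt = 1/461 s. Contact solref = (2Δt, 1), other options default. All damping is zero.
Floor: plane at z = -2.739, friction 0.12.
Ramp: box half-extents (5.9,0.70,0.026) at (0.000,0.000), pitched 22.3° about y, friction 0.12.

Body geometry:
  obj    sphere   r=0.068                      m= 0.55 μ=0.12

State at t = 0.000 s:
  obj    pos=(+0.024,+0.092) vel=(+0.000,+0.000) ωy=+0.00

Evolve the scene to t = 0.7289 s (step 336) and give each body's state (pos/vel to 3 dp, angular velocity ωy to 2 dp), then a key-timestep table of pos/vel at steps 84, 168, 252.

State at t = 0.7289 s:
  obj    pos=(+0.773,-0.215) vel=(+2.055,-0.843) ωy=+32.65

Key-timestep trajectory:
   step    t(s)  obj.x    obj.z    obj.vx   obj.vz 
     84  0.1822   +0.071  +0.073  +0.514  -0.211
    168  0.3644   +0.211  +0.015  +1.027  -0.421
    252  0.5466   +0.445  -0.081  +1.541  -0.632


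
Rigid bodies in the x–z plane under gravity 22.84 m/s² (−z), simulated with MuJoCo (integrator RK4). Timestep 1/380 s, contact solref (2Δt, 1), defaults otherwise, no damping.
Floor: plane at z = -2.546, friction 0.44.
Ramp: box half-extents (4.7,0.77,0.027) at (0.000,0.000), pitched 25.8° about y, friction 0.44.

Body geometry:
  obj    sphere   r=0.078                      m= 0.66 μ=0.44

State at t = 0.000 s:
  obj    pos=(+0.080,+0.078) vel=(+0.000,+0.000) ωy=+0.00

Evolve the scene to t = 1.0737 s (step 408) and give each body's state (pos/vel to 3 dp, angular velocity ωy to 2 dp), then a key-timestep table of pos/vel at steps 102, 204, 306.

State at t = 1.0737 s:
  obj    pos=(+3.765,-1.703) vel=(+6.864,-3.318) ωy=+97.73

Key-timestep trajectory:
   step    t(s)  obj.x    obj.z    obj.vx   obj.vz 
    102  0.2684   +0.310  -0.033  +1.716  -0.830
    204  0.5368   +1.001  -0.367  +3.432  -1.659
    306  0.8053   +2.153  -0.924  +5.148  -2.489


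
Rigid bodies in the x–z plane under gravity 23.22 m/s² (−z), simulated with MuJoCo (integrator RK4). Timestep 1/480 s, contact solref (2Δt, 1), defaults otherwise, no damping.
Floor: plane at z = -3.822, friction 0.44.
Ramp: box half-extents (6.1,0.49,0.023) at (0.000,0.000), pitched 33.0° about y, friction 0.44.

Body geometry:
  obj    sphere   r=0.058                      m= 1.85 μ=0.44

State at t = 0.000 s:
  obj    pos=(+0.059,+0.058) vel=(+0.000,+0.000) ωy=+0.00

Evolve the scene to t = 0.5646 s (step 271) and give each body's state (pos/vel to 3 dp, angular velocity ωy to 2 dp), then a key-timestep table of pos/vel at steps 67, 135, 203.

State at t = 0.5646 s:
  obj    pos=(+1.267,-0.726) vel=(+4.277,-2.778) ωy=+87.92

Key-timestep trajectory:
   step    t(s)  obj.x    obj.z    obj.vx   obj.vz 
     67  0.1396   +0.133  +0.010  +1.058  -0.687
    135  0.2812   +0.359  -0.136  +2.131  -1.384
    203  0.4229   +0.737  -0.382  +3.204  -2.081


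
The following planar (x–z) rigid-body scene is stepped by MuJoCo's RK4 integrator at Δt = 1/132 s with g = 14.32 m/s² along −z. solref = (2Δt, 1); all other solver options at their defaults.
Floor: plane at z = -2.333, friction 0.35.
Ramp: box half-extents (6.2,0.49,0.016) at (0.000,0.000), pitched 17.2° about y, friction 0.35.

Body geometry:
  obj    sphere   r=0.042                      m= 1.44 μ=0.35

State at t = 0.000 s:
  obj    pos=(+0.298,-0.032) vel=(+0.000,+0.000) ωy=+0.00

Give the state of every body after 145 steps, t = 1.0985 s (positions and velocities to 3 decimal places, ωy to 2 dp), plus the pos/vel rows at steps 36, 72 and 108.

State at t = 1.0985 s:
  obj    pos=(+2.041,-0.571) vel=(+3.174,-0.982) ωy=+79.10

Key-timestep trajectory:
   step    t(s)  obj.x    obj.z    obj.vx   obj.vz 
     36  0.2727   +0.406  -0.065  +0.788  -0.244
     72  0.5455   +0.728  -0.165  +1.576  -0.488
    108  0.8182   +1.265  -0.331  +2.364  -0.732


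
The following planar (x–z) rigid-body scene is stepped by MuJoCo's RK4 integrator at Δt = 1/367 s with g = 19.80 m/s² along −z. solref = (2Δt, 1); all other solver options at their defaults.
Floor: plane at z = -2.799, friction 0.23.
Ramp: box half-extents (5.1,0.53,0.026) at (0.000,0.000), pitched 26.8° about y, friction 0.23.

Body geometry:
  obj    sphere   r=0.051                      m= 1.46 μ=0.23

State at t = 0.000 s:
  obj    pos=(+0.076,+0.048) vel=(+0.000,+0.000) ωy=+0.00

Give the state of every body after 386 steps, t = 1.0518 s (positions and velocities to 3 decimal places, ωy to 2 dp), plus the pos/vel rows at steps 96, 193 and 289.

State at t = 1.0518 s:
  obj    pos=(+3.224,-1.542) vel=(+5.987,-3.024) ωy=+131.49

Key-timestep trajectory:
   step    t(s)  obj.x    obj.z    obj.vx   obj.vz 
     96  0.2616   +0.271  -0.051  +1.489  -0.752
    193  0.5259   +0.863  -0.350  +2.993  -1.512
    289  0.7875   +1.841  -0.844  +4.482  -2.264


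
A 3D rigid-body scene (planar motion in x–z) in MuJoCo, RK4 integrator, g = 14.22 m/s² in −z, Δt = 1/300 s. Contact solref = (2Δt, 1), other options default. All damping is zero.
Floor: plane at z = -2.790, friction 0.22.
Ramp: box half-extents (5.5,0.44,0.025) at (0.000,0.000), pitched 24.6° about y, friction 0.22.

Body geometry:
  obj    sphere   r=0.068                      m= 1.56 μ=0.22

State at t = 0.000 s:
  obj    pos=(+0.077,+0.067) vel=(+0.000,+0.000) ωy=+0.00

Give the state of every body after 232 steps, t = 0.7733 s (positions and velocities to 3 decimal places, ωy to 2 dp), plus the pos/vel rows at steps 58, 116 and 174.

State at t = 0.7733 s:
  obj    pos=(+1.227,-0.459) vel=(+2.973,-1.361) ωy=+48.08

Key-timestep trajectory:
   step    t(s)  obj.x    obj.z    obj.vx   obj.vz 
     58  0.1933   +0.149  +0.034  +0.743  -0.340
    116  0.3867   +0.364  -0.065  +1.487  -0.681
    174  0.5800   +0.724  -0.229  +2.230  -1.021


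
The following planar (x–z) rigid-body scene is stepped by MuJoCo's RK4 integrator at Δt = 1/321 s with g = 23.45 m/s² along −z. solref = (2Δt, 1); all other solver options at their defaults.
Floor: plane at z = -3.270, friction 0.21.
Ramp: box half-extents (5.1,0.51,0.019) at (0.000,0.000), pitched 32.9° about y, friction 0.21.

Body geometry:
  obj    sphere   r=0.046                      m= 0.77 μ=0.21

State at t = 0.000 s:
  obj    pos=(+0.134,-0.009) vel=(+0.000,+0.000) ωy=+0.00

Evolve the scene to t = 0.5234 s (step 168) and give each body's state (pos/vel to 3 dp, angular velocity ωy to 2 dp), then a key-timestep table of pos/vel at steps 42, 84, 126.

State at t = 0.5234 s:
  obj    pos=(+1.180,-0.686) vel=(+3.998,-2.587) ωy=+103.48

Key-timestep trajectory:
   step    t(s)  obj.x    obj.z    obj.vx   obj.vz 
     42  0.1308   +0.199  -0.052  +1.000  -0.647
     84  0.2617   +0.396  -0.179  +1.999  -1.294
    126  0.3925   +0.723  -0.390  +2.999  -1.940


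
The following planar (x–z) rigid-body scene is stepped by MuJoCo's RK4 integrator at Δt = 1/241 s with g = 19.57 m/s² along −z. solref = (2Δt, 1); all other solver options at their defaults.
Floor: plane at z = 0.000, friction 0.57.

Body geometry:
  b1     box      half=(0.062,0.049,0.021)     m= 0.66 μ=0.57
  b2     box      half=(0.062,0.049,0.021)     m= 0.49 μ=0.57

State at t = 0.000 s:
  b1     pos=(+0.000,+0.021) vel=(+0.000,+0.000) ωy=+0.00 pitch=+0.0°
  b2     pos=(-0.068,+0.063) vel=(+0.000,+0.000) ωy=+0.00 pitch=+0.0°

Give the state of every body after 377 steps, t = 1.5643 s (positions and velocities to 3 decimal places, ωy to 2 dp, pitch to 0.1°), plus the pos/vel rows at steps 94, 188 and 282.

State at t = 1.5643 s:
  b1     pos=(+0.001,+0.021) vel=(+0.000,+0.000) ωy=+0.00 pitch=+0.0°
  b2     pos=(-0.080,+0.054) vel=(-0.001,-0.001) ωy=+0.02 pitch=-37.1°

Key-timestep trajectory:
   step    t(s)  b1.x    b1.z    b1.vx   b1.vz   b2.x    b2.z    b2.vx   b2.vz 
     94  0.3900   +0.000  +0.021  +0.000  +0.000   -0.079  +0.055  -0.001  -0.001
    188  0.7801   +0.000  +0.021  +0.000  +0.000   -0.080  +0.055  -0.001  -0.001
    282  1.1701   +0.000  +0.021  +0.000  +0.000   -0.080  +0.054  -0.001  -0.001


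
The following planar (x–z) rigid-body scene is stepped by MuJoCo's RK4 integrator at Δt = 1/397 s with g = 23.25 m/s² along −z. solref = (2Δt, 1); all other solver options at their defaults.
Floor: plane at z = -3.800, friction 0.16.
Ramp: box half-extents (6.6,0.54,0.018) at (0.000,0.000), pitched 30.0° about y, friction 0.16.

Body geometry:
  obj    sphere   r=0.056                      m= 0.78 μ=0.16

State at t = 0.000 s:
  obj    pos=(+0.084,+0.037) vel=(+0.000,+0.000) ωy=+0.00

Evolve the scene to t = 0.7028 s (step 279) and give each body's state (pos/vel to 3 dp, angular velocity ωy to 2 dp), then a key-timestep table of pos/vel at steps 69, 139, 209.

State at t = 0.7028 s:
  obj    pos=(+1.882,-1.001) vel=(+5.115,-2.953) ωy=+101.02

Key-timestep trajectory:
   step    t(s)  obj.x    obj.z    obj.vx   obj.vz 
     69  0.1738   +0.194  -0.027  +1.268  -0.723
    139  0.3501   +0.530  -0.221  +2.553  -1.460
    209  0.5264   +1.093  -0.545  +3.827  -2.224


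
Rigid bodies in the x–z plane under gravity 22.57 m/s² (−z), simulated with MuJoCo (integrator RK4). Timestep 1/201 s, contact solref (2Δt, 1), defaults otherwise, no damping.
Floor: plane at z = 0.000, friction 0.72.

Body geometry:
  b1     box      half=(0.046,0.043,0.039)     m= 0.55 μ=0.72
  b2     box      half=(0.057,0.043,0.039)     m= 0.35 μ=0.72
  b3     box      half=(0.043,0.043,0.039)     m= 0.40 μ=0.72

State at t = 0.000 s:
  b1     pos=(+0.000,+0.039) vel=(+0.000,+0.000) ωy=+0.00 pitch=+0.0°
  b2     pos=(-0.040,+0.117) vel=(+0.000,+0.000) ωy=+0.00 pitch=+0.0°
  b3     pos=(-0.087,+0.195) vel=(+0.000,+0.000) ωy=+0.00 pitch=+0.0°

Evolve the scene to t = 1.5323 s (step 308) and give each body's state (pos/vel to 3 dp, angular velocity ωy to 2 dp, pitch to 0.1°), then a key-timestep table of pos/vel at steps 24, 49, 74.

State at t = 1.5323 s:
  b1     pos=(+0.000,+0.039) vel=(+0.000,+0.000) ωy=+0.00 pitch=+0.0°
  b2     pos=(-0.094,+0.057) vel=(+0.000,+0.000) ωy=+0.00 pitch=-90.0°
  b3     pos=(-0.208,+0.043) vel=(+0.000,+0.000) ωy=+0.00 pitch=-90.0°

Key-timestep trajectory:
   step    t(s)  b1.x    b1.z    b1.vx   b1.vz   b2.x    b2.z    b2.vx   b2.vz   b3.x    b3.z    b3.vx   b3.vz 
     24  0.1194   +0.000  +0.039  +0.002  +0.000   -0.054  +0.117  -0.282  -0.056   -0.126  +0.172  -0.701  -0.582
     49  0.2438   +0.000  +0.039  +0.000  +0.000   -0.095  +0.055  +0.096  +0.136   -0.218  +0.047  -0.281  +0.362
     74  0.3682   +0.000  +0.039  +0.000  +0.000   -0.094  +0.057  +0.000  +0.000   -0.215  +0.048  +0.386  -0.270


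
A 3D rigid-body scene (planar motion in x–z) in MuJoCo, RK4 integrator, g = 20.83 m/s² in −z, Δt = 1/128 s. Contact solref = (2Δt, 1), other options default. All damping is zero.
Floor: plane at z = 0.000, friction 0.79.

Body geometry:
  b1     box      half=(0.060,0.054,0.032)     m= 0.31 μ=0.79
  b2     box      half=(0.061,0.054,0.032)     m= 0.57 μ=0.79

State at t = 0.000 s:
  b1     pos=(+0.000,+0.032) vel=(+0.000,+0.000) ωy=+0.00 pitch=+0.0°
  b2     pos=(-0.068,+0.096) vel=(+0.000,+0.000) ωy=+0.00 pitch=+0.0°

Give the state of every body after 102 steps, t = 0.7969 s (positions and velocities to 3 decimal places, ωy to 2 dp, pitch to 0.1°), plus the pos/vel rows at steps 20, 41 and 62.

State at t = 0.7969 s:
  b1     pos=(+0.000,+0.032) vel=(+0.000,+0.000) ωy=+0.00 pitch=+0.0°
  b2     pos=(-0.219,+0.032) vel=(+0.000,+0.000) ωy=+0.00 pitch=+180.0°

Key-timestep trajectory:
   step    t(s)  b1.x    b1.z    b1.vx   b1.vz   b2.x    b2.z    b2.vx   b2.vz 
     20  0.1562   +0.000  +0.032  +0.001  +0.002   -0.096  +0.066  -0.348  -0.676
     41  0.3203   +0.000  +0.032  +0.000  +0.000   -0.153  +0.069  -0.160  +0.002
     62  0.4844   +0.000  +0.032  +0.000  +0.000   -0.204  +0.048  -0.600  -0.587


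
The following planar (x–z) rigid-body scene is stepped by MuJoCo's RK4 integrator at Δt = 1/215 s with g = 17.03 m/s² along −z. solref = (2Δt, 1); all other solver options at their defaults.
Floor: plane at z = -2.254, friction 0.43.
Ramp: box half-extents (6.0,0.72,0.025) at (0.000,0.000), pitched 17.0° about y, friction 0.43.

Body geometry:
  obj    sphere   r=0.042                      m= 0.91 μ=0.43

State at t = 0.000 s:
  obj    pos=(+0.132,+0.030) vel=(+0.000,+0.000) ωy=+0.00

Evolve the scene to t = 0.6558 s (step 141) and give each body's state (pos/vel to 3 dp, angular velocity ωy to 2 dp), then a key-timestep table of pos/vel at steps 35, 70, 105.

State at t = 0.6558 s:
  obj    pos=(+0.863,-0.194) vel=(+2.230,-0.682) ωy=+55.52

Key-timestep trajectory:
   step    t(s)  obj.x    obj.z    obj.vx   obj.vz 
     35  0.1628   +0.177  +0.016  +0.554  -0.169
     70  0.3256   +0.312  -0.025  +1.107  -0.339
    105  0.4884   +0.538  -0.094  +1.661  -0.508


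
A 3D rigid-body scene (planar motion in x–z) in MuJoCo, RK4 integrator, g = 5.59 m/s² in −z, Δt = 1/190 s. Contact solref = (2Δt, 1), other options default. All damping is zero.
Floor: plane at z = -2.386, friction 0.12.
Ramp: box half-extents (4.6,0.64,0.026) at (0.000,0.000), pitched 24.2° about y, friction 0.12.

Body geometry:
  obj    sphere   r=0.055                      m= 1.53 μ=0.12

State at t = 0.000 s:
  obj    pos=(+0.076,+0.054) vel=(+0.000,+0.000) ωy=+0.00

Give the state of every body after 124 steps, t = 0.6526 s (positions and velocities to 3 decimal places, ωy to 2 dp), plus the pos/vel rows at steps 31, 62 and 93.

State at t = 0.6526 s:
  obj    pos=(+0.404,-0.093) vel=(+1.004,-0.442) ωy=+18.09

Key-timestep trajectory:
   step    t(s)  obj.x    obj.z    obj.vx   obj.vz 
     31  0.1632   +0.097  +0.045  +0.253  -0.110
     62  0.3263   +0.158  +0.018  +0.500  -0.231
     93  0.4895   +0.261  -0.028  +0.754  -0.332


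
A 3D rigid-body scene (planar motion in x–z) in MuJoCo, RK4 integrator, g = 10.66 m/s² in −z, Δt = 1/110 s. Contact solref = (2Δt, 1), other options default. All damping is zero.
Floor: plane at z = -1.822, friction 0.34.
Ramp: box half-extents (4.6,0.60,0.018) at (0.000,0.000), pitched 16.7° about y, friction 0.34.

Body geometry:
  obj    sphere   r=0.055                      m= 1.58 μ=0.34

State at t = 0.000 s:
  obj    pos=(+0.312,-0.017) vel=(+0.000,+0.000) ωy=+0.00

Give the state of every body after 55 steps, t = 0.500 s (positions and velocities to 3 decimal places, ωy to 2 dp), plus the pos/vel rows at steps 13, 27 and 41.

State at t = 0.500 s:
  obj    pos=(+0.574,-0.096) vel=(+1.048,-0.314) ωy=+19.88

Key-timestep trajectory:
   step    t(s)  obj.x    obj.z    obj.vx   obj.vz 
     13  0.1182   +0.327  -0.022  +0.248  -0.074
     27  0.2455   +0.375  -0.036  +0.514  -0.154
     41  0.3727   +0.458  -0.061  +0.781  -0.234


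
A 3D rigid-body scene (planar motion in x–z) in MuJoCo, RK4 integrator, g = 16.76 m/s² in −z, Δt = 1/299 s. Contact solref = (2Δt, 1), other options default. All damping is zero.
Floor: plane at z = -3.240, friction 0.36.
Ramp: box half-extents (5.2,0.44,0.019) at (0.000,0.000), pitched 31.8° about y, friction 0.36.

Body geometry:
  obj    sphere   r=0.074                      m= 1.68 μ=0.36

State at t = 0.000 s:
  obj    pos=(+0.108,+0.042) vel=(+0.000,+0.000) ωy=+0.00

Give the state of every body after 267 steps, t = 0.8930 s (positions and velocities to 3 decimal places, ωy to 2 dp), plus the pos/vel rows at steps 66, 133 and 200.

State at t = 0.8930 s:
  obj    pos=(+2.246,-1.283) vel=(+4.788,-2.969) ωy=+76.12

Key-timestep trajectory:
   step    t(s)  obj.x    obj.z    obj.vx   obj.vz 
     66  0.2207   +0.239  -0.039  +1.184  -0.734
    133  0.4448   +0.639  -0.287  +2.385  -1.479
    200  0.6689   +1.308  -0.701  +3.586  -2.224


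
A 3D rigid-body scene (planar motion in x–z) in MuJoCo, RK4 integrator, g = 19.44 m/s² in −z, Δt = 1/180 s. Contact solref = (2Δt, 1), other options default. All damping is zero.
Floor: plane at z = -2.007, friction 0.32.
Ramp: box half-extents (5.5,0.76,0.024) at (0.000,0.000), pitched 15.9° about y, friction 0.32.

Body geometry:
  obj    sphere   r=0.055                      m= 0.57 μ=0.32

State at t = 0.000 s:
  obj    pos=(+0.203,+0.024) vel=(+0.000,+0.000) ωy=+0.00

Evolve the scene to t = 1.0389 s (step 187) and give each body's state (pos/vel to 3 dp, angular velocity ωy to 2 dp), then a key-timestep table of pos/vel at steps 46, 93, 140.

State at t = 1.0389 s:
  obj    pos=(+2.177,-0.538) vel=(+3.801,-1.083) ωy=+71.85

Key-timestep trajectory:
   step    t(s)  obj.x    obj.z    obj.vx   obj.vz 
     46  0.2556   +0.323  -0.010  +0.935  -0.266
     93  0.5167   +0.691  -0.115  +1.890  -0.538
    140  0.7778   +1.310  -0.291  +2.846  -0.811


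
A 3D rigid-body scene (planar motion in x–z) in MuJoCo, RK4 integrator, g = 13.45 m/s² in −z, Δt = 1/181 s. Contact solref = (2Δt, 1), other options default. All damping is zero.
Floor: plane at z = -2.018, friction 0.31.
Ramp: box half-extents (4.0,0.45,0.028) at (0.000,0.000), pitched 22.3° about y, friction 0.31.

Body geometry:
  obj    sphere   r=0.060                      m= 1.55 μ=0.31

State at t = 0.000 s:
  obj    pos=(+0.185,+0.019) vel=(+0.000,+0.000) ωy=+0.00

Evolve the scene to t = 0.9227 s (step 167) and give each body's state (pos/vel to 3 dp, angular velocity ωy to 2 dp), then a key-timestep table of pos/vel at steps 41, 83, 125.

State at t = 0.9227 s:
  obj    pos=(+1.621,-0.570) vel=(+3.112,-1.276) ωy=+56.05

Key-timestep trajectory:
   step    t(s)  obj.x    obj.z    obj.vx   obj.vz 
     41  0.2265   +0.272  -0.016  +0.764  -0.313
     83  0.4586   +0.540  -0.126  +1.547  -0.634
    125  0.6906   +0.990  -0.311  +2.329  -0.955


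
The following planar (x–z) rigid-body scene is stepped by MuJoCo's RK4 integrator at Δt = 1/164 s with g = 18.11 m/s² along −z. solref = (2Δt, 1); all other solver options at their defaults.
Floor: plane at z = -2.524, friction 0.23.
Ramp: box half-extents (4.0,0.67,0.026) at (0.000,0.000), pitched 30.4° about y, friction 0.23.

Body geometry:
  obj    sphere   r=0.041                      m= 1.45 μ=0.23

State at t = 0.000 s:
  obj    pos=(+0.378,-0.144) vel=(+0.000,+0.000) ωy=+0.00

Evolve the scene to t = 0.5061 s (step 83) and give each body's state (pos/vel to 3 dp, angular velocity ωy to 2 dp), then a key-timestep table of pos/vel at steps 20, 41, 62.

State at t = 0.5061 s:
  obj    pos=(+1.101,-0.568) vel=(+2.858,-1.677) ωy=+80.75

Key-timestep trajectory:
   step    t(s)  obj.x    obj.z    obj.vx   obj.vz 
     20  0.1220   +0.420  -0.169  +0.689  -0.404
     41  0.2500   +0.555  -0.248  +1.412  -0.828
     62  0.3780   +0.782  -0.381  +2.135  -1.253


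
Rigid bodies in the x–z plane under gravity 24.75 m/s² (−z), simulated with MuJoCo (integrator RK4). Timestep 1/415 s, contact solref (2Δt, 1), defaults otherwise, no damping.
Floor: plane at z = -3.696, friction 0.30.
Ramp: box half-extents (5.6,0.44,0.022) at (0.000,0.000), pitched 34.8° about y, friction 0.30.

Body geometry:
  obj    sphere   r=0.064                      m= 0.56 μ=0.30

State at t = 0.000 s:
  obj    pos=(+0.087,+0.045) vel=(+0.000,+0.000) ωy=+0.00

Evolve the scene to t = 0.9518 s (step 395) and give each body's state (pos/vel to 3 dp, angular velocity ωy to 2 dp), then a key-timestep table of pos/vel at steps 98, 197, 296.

State at t = 0.9518 s:
  obj    pos=(+3.840,-2.564) vel=(+7.886,-5.481) ωy=+150.03

Key-timestep trajectory:
   step    t(s)  obj.x    obj.z    obj.vx   obj.vz 
     98  0.2361   +0.318  -0.116  +1.957  -1.360
    197  0.4747   +1.020  -0.604  +3.933  -2.734
    296  0.7133   +2.194  -1.420  +5.909  -4.107


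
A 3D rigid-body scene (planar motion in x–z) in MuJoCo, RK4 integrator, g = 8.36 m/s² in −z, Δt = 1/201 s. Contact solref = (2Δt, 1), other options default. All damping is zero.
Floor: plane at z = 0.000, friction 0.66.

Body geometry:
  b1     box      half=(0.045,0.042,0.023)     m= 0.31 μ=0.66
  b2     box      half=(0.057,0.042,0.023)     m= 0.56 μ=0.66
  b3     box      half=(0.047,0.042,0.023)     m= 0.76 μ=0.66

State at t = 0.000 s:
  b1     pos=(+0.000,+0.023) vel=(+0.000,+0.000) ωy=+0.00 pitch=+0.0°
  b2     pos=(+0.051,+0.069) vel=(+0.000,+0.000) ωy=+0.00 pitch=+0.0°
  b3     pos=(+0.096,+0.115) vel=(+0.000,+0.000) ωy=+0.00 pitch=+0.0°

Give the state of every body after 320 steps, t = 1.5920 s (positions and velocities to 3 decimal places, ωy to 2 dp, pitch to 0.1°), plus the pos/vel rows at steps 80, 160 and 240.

State at t = 1.5920 s:
  b1     pos=(-0.003,+0.023) vel=(-0.001,+0.000) ωy=+0.00 pitch=+0.0°
  b2     pos=(+0.063,+0.057) vel=(+0.000,+0.000) ωy=-0.02 pitch=+46.8°
  b3     pos=(+0.134,+0.050) vel=(+0.000,+0.000) ωy=-0.01 pitch=+46.2°

Key-timestep trajectory:
   step    t(s)  b1.x    b1.z    b1.vx   b1.vz   b2.x    b2.z    b2.vx   b2.vz   b3.x    b3.z    b3.vx   b3.vz 
     80  0.3980   +0.000  +0.023  +0.000  +0.000   +0.077  +0.061  -0.051  -0.008   +0.143  +0.052  -0.046  -0.006
    160  0.7960   -0.002  +0.023  -0.001  +0.000   +0.064  +0.058  +0.000  +0.000   +0.134  +0.050  +0.000  +0.000
    240  1.1940   -0.002  +0.023  -0.001  +0.000   +0.063  +0.057  +0.000  +0.000   +0.134  +0.050  +0.000  +0.000


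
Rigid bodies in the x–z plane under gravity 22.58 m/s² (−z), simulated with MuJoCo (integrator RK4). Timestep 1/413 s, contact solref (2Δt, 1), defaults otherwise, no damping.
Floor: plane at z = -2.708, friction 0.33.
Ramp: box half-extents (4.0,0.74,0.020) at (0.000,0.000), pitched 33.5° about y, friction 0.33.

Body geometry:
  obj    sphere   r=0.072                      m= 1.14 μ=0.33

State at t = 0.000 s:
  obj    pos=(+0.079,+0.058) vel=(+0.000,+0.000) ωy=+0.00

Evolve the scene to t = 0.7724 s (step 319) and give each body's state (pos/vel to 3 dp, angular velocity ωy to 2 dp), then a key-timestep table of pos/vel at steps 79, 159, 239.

State at t = 0.7724 s:
  obj    pos=(+2.294,-1.408) vel=(+5.734,-3.795) ωy=+95.49

Key-timestep trajectory:
   step    t(s)  obj.x    obj.z    obj.vx   obj.vz 
     79  0.1913   +0.215  -0.032  +1.420  -0.940
    159  0.3850   +0.629  -0.306  +2.858  -1.892
    239  0.5787   +1.322  -0.765  +4.296  -2.843


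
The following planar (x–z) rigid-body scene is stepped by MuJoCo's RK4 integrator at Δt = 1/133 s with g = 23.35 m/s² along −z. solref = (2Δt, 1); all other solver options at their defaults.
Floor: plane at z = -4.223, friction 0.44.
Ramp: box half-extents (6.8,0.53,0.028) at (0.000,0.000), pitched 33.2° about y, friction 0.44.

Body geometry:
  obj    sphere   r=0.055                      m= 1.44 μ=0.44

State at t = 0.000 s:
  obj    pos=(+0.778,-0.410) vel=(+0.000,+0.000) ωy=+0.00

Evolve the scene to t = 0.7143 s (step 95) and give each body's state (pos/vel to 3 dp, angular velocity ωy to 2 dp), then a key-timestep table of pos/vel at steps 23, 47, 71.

State at t = 0.7143 s:
  obj    pos=(+2.727,-1.686) vel=(+5.458,-3.571) ωy=+118.59

Key-timestep trajectory:
   step    t(s)  obj.x    obj.z    obj.vx   obj.vz 
     23  0.1729   +0.892  -0.485  +1.322  -0.865
     47  0.3534   +1.255  -0.722  +2.701  -1.767
     71  0.5338   +1.867  -1.123  +4.079  -2.669


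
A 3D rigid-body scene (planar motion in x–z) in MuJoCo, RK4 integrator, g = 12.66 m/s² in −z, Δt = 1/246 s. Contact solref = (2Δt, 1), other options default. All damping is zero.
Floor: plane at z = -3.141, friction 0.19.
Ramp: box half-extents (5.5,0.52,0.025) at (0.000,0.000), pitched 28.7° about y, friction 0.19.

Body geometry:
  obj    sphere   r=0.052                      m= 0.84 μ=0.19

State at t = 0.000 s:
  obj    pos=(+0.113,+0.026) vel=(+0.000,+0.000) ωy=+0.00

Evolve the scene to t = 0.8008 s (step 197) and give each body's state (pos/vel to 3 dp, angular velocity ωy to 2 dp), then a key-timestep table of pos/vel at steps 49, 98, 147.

State at t = 0.8008 s:
  obj    pos=(+1.335,-0.643) vel=(+3.051,-1.670) ωy=+66.86

Key-timestep trajectory:
   step    t(s)  obj.x    obj.z    obj.vx   obj.vz 
     49  0.1992   +0.189  -0.015  +0.759  -0.416
     98  0.3984   +0.415  -0.140  +1.518  -0.831
    147  0.5976   +0.793  -0.347  +2.276  -1.246


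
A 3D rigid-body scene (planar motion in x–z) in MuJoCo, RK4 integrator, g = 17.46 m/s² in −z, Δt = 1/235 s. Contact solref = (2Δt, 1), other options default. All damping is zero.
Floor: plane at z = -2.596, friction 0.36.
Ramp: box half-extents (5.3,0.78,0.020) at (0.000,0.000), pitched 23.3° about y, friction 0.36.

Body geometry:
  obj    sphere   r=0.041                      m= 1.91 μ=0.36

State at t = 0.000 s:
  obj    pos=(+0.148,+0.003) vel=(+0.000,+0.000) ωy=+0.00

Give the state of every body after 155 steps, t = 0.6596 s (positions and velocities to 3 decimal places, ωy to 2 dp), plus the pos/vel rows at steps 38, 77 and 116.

State at t = 0.6596 s:
  obj    pos=(+1.133,-0.422) vel=(+2.988,-1.287) ωy=+79.34

Key-timestep trajectory:
   step    t(s)  obj.x    obj.z    obj.vx   obj.vz 
     38  0.1617   +0.207  -0.023  +0.733  -0.316
     77  0.3277   +0.391  -0.102  +1.485  -0.639
    116  0.4936   +0.700  -0.235  +2.236  -0.963


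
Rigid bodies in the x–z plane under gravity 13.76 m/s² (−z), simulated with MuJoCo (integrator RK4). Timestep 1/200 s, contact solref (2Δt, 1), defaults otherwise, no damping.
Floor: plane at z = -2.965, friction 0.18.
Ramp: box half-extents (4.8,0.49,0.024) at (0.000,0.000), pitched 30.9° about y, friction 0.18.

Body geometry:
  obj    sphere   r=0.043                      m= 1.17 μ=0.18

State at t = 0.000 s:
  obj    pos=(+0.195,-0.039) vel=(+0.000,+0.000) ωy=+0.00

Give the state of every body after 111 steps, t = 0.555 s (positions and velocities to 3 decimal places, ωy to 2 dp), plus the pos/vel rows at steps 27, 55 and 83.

State at t = 0.555 s:
  obj    pos=(+0.862,-0.438) vel=(+2.404,-1.439) ωy=+65.11

Key-timestep trajectory:
   step    t(s)  obj.x    obj.z    obj.vx   obj.vz 
     27  0.1350   +0.235  -0.062  +0.585  -0.350
     55  0.2750   +0.359  -0.137  +1.191  -0.713
     83  0.4150   +0.568  -0.262  +1.798  -1.076


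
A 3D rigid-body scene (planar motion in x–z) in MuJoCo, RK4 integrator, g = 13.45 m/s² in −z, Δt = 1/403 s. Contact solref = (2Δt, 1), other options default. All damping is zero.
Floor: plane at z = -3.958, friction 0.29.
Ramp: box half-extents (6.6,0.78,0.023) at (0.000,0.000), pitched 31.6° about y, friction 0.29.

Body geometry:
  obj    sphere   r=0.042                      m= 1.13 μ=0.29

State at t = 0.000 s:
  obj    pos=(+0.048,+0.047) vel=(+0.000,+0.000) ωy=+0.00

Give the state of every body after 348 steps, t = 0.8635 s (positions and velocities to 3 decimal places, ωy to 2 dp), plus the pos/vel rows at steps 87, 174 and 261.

State at t = 0.8635 s:
  obj    pos=(+1.647,-0.937) vel=(+3.703,-2.278) ωy=+103.49

Key-timestep trajectory:
   step    t(s)  obj.x    obj.z    obj.vx   obj.vz 
     87  0.2159   +0.148  -0.015  +0.926  -0.570
    174  0.4318   +0.448  -0.199  +1.851  -1.139
    261  0.6476   +0.947  -0.506  +2.777  -1.708


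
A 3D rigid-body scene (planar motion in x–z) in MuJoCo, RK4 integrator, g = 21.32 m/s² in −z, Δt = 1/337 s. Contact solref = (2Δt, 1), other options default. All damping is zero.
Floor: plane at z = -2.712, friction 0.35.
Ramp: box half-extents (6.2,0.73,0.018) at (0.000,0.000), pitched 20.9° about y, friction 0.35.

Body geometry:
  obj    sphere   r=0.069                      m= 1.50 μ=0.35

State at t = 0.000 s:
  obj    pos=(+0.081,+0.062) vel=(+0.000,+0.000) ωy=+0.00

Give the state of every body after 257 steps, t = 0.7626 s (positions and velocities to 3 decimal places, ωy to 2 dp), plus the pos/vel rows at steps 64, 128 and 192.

State at t = 0.7626 s:
  obj    pos=(+1.557,-0.501) vel=(+3.870,-1.478) ωy=+60.04

Key-timestep trajectory:
   step    t(s)  obj.x    obj.z    obj.vx   obj.vz 
     64  0.1899   +0.173  +0.027  +0.964  -0.368
    128  0.3798   +0.447  -0.078  +1.928  -0.736
    192  0.5697   +0.905  -0.252  +2.892  -1.104


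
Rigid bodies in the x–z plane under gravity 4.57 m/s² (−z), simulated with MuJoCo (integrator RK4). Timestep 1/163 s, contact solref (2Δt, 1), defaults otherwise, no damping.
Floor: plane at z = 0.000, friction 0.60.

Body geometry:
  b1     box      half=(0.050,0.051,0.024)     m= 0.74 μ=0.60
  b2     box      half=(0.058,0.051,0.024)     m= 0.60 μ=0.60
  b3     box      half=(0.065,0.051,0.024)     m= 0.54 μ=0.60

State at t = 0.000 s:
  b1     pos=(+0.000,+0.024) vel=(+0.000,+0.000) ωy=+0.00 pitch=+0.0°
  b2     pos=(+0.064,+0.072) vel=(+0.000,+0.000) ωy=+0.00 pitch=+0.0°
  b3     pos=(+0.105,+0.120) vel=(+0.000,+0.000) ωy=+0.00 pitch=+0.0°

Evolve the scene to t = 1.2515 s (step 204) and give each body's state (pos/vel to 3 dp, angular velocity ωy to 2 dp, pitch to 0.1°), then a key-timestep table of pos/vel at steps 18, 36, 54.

State at t = 1.2515 s:
  b1     pos=(+0.000,+0.024) vel=(+0.000,+0.000) ωy=+0.00 pitch=+0.0°
  b2     pos=(+0.076,+0.057) vel=(+0.000,+0.000) ωy=+0.00 pitch=+41.8°
  b3     pos=(+0.143,+0.061) vel=(+0.000,+0.000) ωy=+0.00 pitch=+41.8°

Key-timestep trajectory:
   step    t(s)  b1.x    b1.z    b1.vx   b1.vz   b2.x    b2.z    b2.vx   b2.vz   b3.x    b3.z    b3.vx   b3.vz 
     18  0.1104   +0.000  +0.024  +0.000  +0.000   +0.068  +0.069  +0.067  -0.055   +0.116  +0.110  +0.192  -0.212
     36  0.2209   +0.000  +0.024  +0.000  +0.000   +0.077  +0.056  +0.084  -0.059   +0.142  +0.065  +0.248  -0.623
     54  0.3313   +0.000  +0.024  +0.000  +0.000   +0.078  +0.057  -0.065  -0.029   +0.143  +0.062  -0.048  -0.023


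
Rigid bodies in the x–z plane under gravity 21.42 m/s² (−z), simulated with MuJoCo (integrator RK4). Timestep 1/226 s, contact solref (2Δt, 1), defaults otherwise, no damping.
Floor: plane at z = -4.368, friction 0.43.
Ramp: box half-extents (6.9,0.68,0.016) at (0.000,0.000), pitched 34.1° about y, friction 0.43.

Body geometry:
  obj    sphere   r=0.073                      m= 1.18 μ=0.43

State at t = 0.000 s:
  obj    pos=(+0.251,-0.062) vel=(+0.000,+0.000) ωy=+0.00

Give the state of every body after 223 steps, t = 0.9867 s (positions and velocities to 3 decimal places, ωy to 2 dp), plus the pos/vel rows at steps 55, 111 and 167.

State at t = 0.9867 s:
  obj    pos=(+3.709,-2.404) vel=(+7.008,-4.745) ωy=+115.93

Key-timestep trajectory:
   step    t(s)  obj.x    obj.z    obj.vx   obj.vz 
     55  0.2434   +0.461  -0.205  +1.729  -1.170
    111  0.4912   +1.108  -0.643  +3.489  -2.362
    167  0.7389   +2.190  -1.375  +5.249  -3.554


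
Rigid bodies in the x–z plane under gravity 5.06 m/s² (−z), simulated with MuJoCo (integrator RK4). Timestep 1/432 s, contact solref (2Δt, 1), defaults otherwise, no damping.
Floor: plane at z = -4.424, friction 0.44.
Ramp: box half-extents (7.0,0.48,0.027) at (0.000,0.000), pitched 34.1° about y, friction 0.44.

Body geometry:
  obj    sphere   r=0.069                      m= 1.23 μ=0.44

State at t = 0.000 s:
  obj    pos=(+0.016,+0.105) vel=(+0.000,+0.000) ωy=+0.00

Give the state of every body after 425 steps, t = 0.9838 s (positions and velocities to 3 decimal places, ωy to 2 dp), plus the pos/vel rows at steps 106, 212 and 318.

State at t = 0.9838 s:
  obj    pos=(+0.828,-0.445) vel=(+1.651,-1.118) ωy=+28.89

Key-timestep trajectory:
   step    t(s)  obj.x    obj.z    obj.vx   obj.vz 
    106  0.2454   +0.067  +0.071  +0.412  -0.279
    212  0.4907   +0.218  -0.032  +0.823  -0.558
    318  0.7361   +0.471  -0.203  +1.235  -0.836


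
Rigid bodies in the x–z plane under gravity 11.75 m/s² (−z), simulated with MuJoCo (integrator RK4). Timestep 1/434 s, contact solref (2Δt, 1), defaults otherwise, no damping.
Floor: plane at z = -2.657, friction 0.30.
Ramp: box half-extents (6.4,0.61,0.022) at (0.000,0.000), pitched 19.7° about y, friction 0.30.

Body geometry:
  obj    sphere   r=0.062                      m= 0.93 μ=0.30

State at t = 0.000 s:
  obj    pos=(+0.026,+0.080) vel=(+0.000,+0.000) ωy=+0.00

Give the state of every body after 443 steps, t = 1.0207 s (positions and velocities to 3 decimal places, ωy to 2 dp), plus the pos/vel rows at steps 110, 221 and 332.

State at t = 1.0207 s:
  obj    pos=(+1.414,-0.417) vel=(+2.719,-0.974) ωy=+46.58

Key-timestep trajectory:
   step    t(s)  obj.x    obj.z    obj.vx   obj.vz 
    110  0.2535   +0.112  +0.049  +0.675  -0.242
    221  0.5092   +0.371  -0.044  +1.356  -0.486
    332  0.7650   +0.805  -0.199  +2.038  -0.730


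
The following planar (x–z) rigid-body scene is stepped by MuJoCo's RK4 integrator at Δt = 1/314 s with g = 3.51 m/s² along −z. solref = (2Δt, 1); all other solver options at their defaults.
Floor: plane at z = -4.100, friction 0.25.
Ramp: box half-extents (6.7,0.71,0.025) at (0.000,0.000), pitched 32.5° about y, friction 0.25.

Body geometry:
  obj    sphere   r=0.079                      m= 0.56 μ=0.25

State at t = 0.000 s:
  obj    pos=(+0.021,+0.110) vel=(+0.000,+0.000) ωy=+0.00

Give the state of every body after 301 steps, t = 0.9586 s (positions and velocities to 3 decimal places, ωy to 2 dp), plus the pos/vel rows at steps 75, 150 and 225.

State at t = 0.9586 s:
  obj    pos=(+0.543,-0.223) vel=(+1.089,-0.694) ωy=+16.34

Key-timestep trajectory:
   step    t(s)  obj.x    obj.z    obj.vx   obj.vz 
     75  0.2389   +0.053  +0.089  +0.271  -0.173
    150  0.4777   +0.151  +0.027  +0.543  -0.346
    225  0.7166   +0.313  -0.076  +0.814  -0.519


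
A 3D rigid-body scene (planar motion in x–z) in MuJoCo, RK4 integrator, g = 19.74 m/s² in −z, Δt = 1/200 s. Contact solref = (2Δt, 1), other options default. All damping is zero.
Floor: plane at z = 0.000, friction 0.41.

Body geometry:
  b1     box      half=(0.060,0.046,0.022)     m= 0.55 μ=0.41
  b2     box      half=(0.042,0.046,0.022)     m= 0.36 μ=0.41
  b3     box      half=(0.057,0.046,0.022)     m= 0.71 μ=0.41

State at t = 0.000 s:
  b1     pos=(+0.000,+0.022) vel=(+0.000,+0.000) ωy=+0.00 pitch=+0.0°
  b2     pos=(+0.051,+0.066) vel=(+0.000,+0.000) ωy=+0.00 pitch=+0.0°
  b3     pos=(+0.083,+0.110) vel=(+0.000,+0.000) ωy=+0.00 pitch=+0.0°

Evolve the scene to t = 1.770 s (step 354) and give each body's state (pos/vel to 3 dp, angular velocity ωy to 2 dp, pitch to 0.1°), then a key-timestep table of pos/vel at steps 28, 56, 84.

State at t = 1.770 s:
  b1     pos=(+0.000,+0.022) vel=(+0.000,+0.000) ωy=+0.00 pitch=+0.0°
  b2     pos=(+0.099,+0.042) vel=(+0.000,+0.000) ωy=+0.00 pitch=+90.0°
  b3     pos=(+0.253,+0.022) vel=(+0.000,+0.000) ωy=+0.00 pitch=+180.0°

Key-timestep trajectory:
   step    t(s)  b1.x    b1.z    b1.vx   b1.vz   b2.x    b2.z    b2.vx   b2.vz   b3.x    b3.z    b3.vx   b3.vz 
     28  0.1400   +0.000  +0.022  -0.001  +0.000   +0.068  +0.066  +0.330  -0.116   +0.123  +0.077  +0.528  -0.849
     56  0.2800   +0.000  +0.022  +0.000  +0.000   +0.099  +0.042  -0.164  -0.082   +0.177  +0.059  +0.333  +0.136
     84  0.4200   +0.000  +0.022  +0.000  +0.000   +0.099  +0.042  +0.000  +0.000   +0.225  +0.051  +0.520  -0.349


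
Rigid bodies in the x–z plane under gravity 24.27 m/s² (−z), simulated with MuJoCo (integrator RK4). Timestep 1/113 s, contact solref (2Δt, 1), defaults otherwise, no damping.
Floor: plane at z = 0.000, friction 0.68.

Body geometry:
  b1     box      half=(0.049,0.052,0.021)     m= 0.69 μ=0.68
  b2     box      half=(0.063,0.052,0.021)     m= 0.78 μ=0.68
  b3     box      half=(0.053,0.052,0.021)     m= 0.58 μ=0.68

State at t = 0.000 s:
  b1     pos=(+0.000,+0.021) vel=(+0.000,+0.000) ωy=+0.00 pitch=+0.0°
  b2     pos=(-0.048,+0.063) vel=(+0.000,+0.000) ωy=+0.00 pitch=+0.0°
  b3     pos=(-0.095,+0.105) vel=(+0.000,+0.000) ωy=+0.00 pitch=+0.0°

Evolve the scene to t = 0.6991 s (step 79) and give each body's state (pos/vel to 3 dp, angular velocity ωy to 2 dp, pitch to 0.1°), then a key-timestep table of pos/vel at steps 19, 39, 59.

State at t = 0.6991 s:
  b1     pos=(+0.002,+0.021) vel=(+0.002,+0.000) ωy=+0.00 pitch=+0.0°
  b2     pos=(-0.061,+0.058) vel=(+0.001,-0.001) ωy=+0.04 pitch=-42.3°
  b3     pos=(-0.130,+0.051) vel=(-0.002,-0.001) ωy=+0.06 pitch=-42.4°

Key-timestep trajectory:
   step    t(s)  b1.x    b1.z    b1.vx   b1.vz   b2.x    b2.z    b2.vx   b2.vz   b3.x    b3.z    b3.vx   b3.vz 
     19  0.1681   +0.000  +0.021  +0.000  +0.000   -0.064  +0.059  +0.189  -0.049   -0.132  +0.050  +0.117  +0.045
     39  0.3451   +0.001  +0.021  +0.003  +0.000   -0.061  +0.059  +0.001  -0.003   -0.130  +0.051  +0.000  -0.001
     59  0.5221   +0.001  +0.021  +0.003  +0.000   -0.061  +0.058  +0.000  -0.002   -0.130  +0.051  -0.002  -0.001
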